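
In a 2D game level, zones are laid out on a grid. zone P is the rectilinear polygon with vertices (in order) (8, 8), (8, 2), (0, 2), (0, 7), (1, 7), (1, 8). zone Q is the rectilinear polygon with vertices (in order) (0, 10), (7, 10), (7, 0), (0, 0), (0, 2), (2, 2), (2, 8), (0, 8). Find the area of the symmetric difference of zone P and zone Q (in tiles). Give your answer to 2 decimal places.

|zone P| = 47, |zone Q| = 58, |zone P∩zone Q| = 30.
|zone P △ zone Q| = |zone P| + |zone Q| − 2·|zone P∩zone Q| = 47 + 58 − 60 = 45.00.

45.00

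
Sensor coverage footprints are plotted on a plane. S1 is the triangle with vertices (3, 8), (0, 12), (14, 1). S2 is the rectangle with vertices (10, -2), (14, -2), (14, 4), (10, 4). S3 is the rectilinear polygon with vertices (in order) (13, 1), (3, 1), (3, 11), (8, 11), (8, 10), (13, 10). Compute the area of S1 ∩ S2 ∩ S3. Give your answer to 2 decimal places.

The intersection is the polygon with vertices (10,3.546), (10,4), (10.182,4), (13,1.786), (13,1.636).
By the shoelace formula its area is 1.11.

1.11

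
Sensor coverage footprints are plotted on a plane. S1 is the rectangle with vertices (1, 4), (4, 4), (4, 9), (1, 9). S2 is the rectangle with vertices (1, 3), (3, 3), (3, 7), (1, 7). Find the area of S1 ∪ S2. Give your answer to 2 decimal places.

By inclusion–exclusion:
Individual areas: |S1| = 15, |S2| = 8.
|S1∩S2|: x∈[1,3], y∈[4,7] → 2·3 = 6.
|S1 ∪ S2| = 23 − 6 = 17.00.

17.00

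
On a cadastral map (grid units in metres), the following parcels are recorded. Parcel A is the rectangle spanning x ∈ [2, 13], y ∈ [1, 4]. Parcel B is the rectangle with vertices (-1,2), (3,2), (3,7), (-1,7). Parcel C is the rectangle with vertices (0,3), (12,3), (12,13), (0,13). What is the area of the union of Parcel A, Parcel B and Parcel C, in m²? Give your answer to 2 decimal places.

150.00

By inclusion–exclusion:
Individual areas: |Parcel A| = 33, |Parcel B| = 20, |Parcel C| = 120.
|Parcel A∩Parcel B|: x∈[2,3], y∈[2,4] → 1·2 = 2.
|Parcel A∩Parcel C|: x∈[2,12], y∈[3,4] → 10·1 = 10.
|Parcel B∩Parcel C|: x∈[0,3], y∈[3,7] → 3·4 = 12.
|Parcel A∩Parcel B∩Parcel C| = 1.
|Parcel A ∪ Parcel B ∪ Parcel C| = 173 − 24 + 1 = 150.00.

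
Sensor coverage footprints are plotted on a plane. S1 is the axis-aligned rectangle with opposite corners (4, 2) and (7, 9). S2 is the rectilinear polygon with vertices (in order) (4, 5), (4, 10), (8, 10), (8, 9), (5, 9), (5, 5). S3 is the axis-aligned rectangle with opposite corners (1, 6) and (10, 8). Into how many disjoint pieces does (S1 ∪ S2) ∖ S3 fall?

2

(S1 ∪ S2) ∖ S3 splits into 2 disjoint pieces (area 12, area 7).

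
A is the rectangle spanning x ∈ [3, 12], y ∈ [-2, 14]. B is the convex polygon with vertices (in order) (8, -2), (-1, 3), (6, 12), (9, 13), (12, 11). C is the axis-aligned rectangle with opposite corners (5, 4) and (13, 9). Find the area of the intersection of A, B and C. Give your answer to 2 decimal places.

The intersection is the polygon with vertices (9.846,4), (5,4), (5,9), (11.385,9).
By the shoelace formula its area is 28.08.

28.08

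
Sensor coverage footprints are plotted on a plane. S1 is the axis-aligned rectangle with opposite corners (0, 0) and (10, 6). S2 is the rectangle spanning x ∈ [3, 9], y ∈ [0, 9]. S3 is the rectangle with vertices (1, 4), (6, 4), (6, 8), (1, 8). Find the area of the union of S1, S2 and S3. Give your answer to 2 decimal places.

82.00

By inclusion–exclusion:
Individual areas: |S1| = 60, |S2| = 54, |S3| = 20.
|S1∩S2|: x∈[3,9], y∈[0,6] → 6·6 = 36.
|S1∩S3|: x∈[1,6], y∈[4,6] → 5·2 = 10.
|S2∩S3|: x∈[3,6], y∈[4,8] → 3·4 = 12.
|S1∩S2∩S3| = 6.
|S1 ∪ S2 ∪ S3| = 134 − 58 + 6 = 82.00.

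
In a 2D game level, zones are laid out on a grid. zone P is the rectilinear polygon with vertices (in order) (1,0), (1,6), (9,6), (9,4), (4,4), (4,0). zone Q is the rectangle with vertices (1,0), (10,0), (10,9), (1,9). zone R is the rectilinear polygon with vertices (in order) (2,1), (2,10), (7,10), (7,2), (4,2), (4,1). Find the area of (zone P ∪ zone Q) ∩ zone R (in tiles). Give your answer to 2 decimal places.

37.00

The region (zone P ∪ zone Q) ∩ zone R is the polygon with vertices (7,9), (7,2), (4,2), (4,1), (2,1), (2,9).
By the shoelace formula its area is 37.00.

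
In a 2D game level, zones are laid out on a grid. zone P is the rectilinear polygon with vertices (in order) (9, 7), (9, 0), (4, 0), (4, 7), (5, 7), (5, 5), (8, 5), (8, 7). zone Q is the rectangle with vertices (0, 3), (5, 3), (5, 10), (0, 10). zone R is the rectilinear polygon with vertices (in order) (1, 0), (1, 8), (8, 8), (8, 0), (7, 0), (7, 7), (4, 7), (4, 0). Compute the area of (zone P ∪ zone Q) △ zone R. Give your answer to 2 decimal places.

|zone P ∪ zone Q| = 60.
|(zone P ∪ zone Q) ∩ zone R| = 21.
|(zone P ∪ zone Q) △ zone R| = 60 + 35 − 42 = 53.00.

53.00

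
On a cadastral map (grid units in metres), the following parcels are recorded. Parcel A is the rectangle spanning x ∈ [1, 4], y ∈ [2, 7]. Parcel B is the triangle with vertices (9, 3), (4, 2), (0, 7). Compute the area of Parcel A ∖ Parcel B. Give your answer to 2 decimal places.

|Parcel A| = 15, |Parcel A∩Parcel B| = 6.0417.
|Parcel A ∖ Parcel B| = |Parcel A| − |Parcel A∩Parcel B| = 15 − 6.0417 = 8.96.

8.96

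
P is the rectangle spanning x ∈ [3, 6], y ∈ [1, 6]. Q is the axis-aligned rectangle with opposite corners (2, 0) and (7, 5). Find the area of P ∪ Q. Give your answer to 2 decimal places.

28.00

By inclusion–exclusion:
Individual areas: |P| = 15, |Q| = 25.
|P∩Q|: x∈[3,6], y∈[1,5] → 3·4 = 12.
|P ∪ Q| = 40 − 12 = 28.00.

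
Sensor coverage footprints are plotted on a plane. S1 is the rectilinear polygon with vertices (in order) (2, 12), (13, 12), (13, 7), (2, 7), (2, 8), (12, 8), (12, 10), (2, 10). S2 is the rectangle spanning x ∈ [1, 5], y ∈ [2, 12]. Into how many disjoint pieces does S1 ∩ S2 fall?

S1 ∩ S2 splits into 2 disjoint pieces (area 6, area 3).

2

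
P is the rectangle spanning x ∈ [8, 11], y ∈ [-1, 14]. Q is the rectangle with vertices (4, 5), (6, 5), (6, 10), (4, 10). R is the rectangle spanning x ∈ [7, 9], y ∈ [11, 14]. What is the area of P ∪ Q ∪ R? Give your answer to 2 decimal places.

58.00

By inclusion–exclusion:
Individual areas: |P| = 45, |Q| = 10, |R| = 6.
|P∩Q| = 0 (no overlap).
|P∩R|: x∈[8,9], y∈[11,14] → 1·3 = 3.
|Q∩R| = 0 (no overlap).
|P∩Q∩R| = 0.
|P ∪ Q ∪ R| = 61 − 3 + 0 = 58.00.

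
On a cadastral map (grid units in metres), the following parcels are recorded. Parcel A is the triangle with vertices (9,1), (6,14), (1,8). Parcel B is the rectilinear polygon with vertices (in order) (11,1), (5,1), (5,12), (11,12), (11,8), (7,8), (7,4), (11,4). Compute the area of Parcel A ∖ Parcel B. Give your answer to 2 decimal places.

|Parcel A| = 41.5, |Parcel A∩Parcel B| = 19.6538.
|Parcel A ∖ Parcel B| = |Parcel A| − |Parcel A∩Parcel B| = 41.5 − 19.6538 = 21.85.

21.85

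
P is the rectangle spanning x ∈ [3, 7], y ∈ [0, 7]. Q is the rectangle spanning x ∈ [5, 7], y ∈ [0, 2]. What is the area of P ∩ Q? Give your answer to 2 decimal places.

4.00

|P∩Q|: x∈[5,7], y∈[0,2] → 2·2 = 4.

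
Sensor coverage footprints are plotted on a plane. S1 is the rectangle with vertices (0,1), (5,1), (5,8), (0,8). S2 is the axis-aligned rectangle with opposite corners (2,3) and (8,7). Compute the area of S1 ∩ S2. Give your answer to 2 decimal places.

12.00

|S1∩S2|: x∈[2,5], y∈[3,7] → 3·4 = 12.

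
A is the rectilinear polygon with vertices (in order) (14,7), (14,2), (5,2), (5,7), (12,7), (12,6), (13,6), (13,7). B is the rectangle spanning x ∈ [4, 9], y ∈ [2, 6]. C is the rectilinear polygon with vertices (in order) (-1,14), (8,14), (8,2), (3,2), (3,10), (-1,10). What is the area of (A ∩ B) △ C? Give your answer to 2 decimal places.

68.00

|A ∩ B| = 16.
|(A ∩ B) ∩ C| = 12.
|(A ∩ B) △ C| = 16 + 76 − 24 = 68.00.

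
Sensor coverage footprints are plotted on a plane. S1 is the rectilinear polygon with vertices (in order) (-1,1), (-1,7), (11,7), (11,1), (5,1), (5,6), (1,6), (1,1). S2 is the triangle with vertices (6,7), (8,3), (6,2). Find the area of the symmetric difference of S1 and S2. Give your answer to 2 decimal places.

|S1| = 52, |S2| = 5, |S1∩S2| = 5.
|S1 △ S2| = |S1| + |S2| − 2·|S1∩S2| = 52 + 5 − 10 = 47.00.

47.00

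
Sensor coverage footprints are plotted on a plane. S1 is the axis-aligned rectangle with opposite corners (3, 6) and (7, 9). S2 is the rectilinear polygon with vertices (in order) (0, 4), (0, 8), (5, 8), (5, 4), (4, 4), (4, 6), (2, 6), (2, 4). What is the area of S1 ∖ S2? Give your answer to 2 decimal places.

8.00

|S1| = 12, |S1∩S2| = 4.
|S1 ∖ S2| = |S1| − |S1∩S2| = 12 − 4 = 8.00.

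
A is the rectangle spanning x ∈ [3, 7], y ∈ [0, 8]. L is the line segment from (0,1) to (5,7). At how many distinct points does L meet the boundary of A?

1

The segment meets the boundary at (3,4.6).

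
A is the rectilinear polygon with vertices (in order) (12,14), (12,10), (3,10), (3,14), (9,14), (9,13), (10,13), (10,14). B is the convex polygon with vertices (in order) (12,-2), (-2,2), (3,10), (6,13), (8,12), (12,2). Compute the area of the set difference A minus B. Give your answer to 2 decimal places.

|A| = 35, |A∩B| = 10.3.
|A ∖ B| = |A| − |A∩B| = 35 − 10.3 = 24.70.

24.70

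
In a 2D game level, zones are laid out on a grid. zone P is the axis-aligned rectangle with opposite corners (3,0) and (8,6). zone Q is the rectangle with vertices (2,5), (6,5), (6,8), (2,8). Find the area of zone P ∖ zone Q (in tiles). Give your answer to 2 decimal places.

27.00

|zone P∩zone Q|: x∈[3,6], y∈[5,6] → 3·1 = 3.
|zone P| = 30.
|zone P ∖ zone Q| = |zone P| − |zone P∩zone Q| = 30 − 3 = 27.00.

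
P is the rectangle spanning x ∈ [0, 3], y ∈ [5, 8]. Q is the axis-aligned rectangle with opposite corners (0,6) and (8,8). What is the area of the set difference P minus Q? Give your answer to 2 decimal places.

|P∩Q|: x∈[0,3], y∈[6,8] → 3·2 = 6.
|P| = 9.
|P ∖ Q| = |P| − |P∩Q| = 9 − 6 = 3.00.

3.00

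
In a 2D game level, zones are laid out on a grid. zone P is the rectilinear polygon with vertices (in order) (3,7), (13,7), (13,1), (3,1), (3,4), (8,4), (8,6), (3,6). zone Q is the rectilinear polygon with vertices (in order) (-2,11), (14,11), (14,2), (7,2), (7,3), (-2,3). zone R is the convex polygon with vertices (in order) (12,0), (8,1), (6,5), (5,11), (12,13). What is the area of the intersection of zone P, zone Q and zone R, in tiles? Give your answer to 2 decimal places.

24.25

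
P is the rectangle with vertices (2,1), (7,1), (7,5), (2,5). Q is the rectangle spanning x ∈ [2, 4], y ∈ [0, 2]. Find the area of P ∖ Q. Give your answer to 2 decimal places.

|P∩Q|: x∈[2,4], y∈[1,2] → 2·1 = 2.
|P| = 20.
|P ∖ Q| = |P| − |P∩Q| = 20 − 2 = 18.00.

18.00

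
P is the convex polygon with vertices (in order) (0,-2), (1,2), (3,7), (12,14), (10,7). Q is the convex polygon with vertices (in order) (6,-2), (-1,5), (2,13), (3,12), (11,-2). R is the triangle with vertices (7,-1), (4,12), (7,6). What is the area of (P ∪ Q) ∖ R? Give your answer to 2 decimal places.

|P ∪ Q| = 112.2334.
|(P ∪ Q) ∩ R| = 9.0928.
|(P ∪ Q) ∖ R| = 112.2334 − 9.0928 = 103.14.

103.14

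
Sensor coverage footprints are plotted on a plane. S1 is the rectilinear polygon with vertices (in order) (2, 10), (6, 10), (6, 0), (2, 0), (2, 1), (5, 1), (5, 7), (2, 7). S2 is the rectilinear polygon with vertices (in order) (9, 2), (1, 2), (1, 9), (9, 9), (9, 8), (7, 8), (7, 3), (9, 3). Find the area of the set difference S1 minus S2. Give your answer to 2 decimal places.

9.00

|S1| = 22, |S1∩S2| = 13.
|S1 ∖ S2| = |S1| − |S1∩S2| = 22 − 13 = 9.00.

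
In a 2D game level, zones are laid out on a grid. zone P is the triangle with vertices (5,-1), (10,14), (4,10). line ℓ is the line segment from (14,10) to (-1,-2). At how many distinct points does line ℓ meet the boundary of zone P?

2

The segment meets the boundary at (4.678,2.542), (6.727,4.182).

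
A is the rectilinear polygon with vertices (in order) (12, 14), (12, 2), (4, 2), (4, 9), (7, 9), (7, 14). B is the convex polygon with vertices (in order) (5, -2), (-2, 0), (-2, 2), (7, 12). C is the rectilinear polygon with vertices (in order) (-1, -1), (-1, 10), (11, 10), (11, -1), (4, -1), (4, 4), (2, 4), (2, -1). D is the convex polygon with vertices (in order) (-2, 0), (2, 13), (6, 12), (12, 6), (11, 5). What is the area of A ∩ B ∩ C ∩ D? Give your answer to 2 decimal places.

13.43

The intersection is the polygon with vertices (4,8.667), (4.3,9), (6.571,9), (5.709,2.965), (4,2.308), (4,4).
By the shoelace formula its area is 13.43.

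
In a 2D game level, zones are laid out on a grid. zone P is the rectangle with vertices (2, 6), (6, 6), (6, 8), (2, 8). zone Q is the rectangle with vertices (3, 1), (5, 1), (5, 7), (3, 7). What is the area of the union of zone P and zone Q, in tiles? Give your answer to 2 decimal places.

18.00

By inclusion–exclusion:
Individual areas: |zone P| = 8, |zone Q| = 12.
|zone P∩zone Q|: x∈[3,5], y∈[6,7] → 2·1 = 2.
|zone P ∪ zone Q| = 20 − 2 = 18.00.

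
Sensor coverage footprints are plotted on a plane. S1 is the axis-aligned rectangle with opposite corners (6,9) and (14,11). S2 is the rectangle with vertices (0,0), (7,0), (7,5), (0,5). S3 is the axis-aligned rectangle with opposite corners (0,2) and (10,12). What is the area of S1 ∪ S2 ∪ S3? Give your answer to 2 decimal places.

122.00

By inclusion–exclusion:
Individual areas: |S1| = 16, |S2| = 35, |S3| = 100.
|S1∩S2| = 0 (no overlap).
|S1∩S3|: x∈[6,10], y∈[9,11] → 4·2 = 8.
|S2∩S3|: x∈[0,7], y∈[2,5] → 7·3 = 21.
|S1∩S2∩S3| = 0.
|S1 ∪ S2 ∪ S3| = 151 − 29 + 0 = 122.00.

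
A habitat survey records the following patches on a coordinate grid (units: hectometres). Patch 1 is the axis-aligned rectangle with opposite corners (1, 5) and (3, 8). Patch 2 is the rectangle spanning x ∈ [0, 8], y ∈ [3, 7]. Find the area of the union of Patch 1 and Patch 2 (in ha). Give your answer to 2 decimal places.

34.00

By inclusion–exclusion:
Individual areas: |Patch 1| = 6, |Patch 2| = 32.
|Patch 1∩Patch 2|: x∈[1,3], y∈[5,7] → 2·2 = 4.
|Patch 1 ∪ Patch 2| = 38 − 4 = 34.00.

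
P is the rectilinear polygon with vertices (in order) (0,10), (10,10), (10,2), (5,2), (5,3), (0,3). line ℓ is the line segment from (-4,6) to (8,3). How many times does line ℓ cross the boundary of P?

The segment meets the boundary at (0,5).

1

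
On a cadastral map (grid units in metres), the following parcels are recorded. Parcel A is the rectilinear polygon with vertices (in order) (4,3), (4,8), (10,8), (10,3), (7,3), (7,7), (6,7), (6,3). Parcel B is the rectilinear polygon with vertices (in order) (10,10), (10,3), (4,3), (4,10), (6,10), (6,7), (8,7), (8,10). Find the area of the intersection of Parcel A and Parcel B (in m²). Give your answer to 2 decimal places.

24.00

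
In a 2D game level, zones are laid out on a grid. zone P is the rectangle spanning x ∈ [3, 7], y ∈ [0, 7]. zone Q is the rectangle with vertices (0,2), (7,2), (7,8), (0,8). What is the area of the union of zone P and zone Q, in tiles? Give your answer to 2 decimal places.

By inclusion–exclusion:
Individual areas: |zone P| = 28, |zone Q| = 42.
|zone P∩zone Q|: x∈[3,7], y∈[2,7] → 4·5 = 20.
|zone P ∪ zone Q| = 70 − 20 = 50.00.

50.00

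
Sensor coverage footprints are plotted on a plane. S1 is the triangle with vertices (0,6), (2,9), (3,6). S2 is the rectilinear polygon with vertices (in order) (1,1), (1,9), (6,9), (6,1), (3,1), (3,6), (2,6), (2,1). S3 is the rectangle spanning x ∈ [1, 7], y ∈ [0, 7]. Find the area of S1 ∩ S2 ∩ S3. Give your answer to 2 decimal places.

1.83

The intersection is the polygon with vertices (3,6), (2,6), (1,6), (1,7), (2.667,7).
By the shoelace formula its area is 1.83.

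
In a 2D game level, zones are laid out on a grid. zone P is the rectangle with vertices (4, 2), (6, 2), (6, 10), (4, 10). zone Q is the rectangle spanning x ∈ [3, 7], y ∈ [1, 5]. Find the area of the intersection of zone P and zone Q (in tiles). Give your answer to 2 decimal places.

6.00

|zone P∩zone Q|: x∈[4,6], y∈[2,5] → 2·3 = 6.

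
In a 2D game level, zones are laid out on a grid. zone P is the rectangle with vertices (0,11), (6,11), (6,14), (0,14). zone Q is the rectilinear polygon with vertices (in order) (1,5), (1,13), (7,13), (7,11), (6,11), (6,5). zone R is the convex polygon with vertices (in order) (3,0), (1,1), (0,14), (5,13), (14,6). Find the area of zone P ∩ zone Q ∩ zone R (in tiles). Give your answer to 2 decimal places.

9.61

The intersection is the polygon with vertices (1,11), (1,13), (5,13), (6,12.222), (6,11).
By the shoelace formula its area is 9.61.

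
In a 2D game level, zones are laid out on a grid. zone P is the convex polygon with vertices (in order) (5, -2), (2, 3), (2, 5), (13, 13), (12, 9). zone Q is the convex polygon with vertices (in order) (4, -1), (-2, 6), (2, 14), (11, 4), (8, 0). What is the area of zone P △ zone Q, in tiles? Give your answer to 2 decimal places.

|zone P| = 62, |zone Q| = 102, |zone P∩zone Q| = 42.3763.
|zone P △ zone Q| = |zone P| + |zone Q| − 2·|zone P∩zone Q| = 62 + 102 − 84.7526 = 79.25.

79.25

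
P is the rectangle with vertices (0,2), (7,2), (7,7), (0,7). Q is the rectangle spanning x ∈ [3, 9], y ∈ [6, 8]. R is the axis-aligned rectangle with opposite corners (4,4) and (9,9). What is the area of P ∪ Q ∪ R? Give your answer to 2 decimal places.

By inclusion–exclusion:
Individual areas: |P| = 35, |Q| = 12, |R| = 25.
|P∩Q|: x∈[3,7], y∈[6,7] → 4·1 = 4.
|P∩R|: x∈[4,7], y∈[4,7] → 3·3 = 9.
|Q∩R|: x∈[4,9], y∈[6,8] → 5·2 = 10.
|P∩Q∩R| = 3.
|P ∪ Q ∪ R| = 72 − 23 + 3 = 52.00.

52.00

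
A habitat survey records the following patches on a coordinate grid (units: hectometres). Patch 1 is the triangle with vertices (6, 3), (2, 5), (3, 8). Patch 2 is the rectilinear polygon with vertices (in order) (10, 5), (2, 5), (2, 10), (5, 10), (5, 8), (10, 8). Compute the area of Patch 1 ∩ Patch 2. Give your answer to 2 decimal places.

4.20

The intersection is the polygon with vertices (3,8), (4.8,5), (2,5).
By the shoelace formula its area is 4.20.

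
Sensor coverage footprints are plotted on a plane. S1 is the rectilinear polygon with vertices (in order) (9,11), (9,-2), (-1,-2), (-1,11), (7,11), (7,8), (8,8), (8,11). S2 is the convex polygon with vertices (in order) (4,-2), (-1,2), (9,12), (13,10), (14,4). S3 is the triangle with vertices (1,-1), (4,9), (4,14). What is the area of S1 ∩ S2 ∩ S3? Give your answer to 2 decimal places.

The intersection is the polygon with vertices (1.241,0.207), (2.25,5.25), (3.143,6.143), (1.339,0.129).
By the shoelace formula its area is 2.16.

2.16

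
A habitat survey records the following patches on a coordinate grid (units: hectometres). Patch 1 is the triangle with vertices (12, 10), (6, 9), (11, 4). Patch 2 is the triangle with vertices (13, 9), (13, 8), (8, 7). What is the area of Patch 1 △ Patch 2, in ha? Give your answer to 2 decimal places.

17.28

|Patch 1| = 17.5, |Patch 2| = 2.5, |Patch 1∩Patch 2| = 1.3578.
|Patch 1 △ Patch 2| = |Patch 1| + |Patch 2| − 2·|Patch 1∩Patch 2| = 17.5 + 2.5 − 2.7155 = 17.28.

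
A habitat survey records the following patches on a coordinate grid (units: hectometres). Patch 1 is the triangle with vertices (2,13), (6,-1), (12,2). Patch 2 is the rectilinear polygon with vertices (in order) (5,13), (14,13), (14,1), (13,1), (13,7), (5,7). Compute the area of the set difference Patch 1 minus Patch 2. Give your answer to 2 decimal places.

|Patch 1| = 48, |Patch 1∩Patch 2| = 3.3136.
|Patch 1 ∖ Patch 2| = |Patch 1| − |Patch 1∩Patch 2| = 48 − 3.3136 = 44.69.

44.69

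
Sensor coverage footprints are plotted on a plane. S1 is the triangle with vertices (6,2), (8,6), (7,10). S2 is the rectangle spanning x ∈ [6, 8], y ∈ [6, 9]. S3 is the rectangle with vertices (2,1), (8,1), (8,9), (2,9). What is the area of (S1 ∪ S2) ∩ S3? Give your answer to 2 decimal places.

The region (S1 ∪ S2) ∩ S3 is the polygon with vertices (6.5,6), (6,6), (6,9), (6.875,9), (7.25,9), (8,9), (8,6), (6,2).
By the shoelace formula its area is 9.00.

9.00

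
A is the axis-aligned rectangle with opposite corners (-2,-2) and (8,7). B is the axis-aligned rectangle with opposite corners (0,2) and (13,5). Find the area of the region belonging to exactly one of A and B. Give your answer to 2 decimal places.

|A∩B|: x∈[0,8], y∈[2,5] → 8·3 = 24.
|A △ B| = |A| + |B| − 2·|A∩B| = 90 + 39 − 48 = 81.00.

81.00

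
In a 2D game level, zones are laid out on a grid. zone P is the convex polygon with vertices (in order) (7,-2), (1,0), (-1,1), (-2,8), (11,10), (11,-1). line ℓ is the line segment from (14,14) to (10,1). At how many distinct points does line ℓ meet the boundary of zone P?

1

The segment meets the boundary at (11,4.25).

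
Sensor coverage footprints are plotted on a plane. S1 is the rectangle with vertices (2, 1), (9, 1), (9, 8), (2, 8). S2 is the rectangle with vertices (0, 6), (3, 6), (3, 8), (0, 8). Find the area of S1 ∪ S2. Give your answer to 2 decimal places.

By inclusion–exclusion:
Individual areas: |S1| = 49, |S2| = 6.
|S1∩S2|: x∈[2,3], y∈[6,8] → 1·2 = 2.
|S1 ∪ S2| = 55 − 2 = 53.00.

53.00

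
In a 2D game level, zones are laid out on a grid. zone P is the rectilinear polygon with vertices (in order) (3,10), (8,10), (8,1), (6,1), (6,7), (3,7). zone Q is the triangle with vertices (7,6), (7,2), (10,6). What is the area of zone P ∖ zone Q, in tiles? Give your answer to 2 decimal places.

|zone P| = 27, |zone P∩zone Q| = 3.3333.
|zone P ∖ zone Q| = |zone P| − |zone P∩zone Q| = 27 − 3.3333 = 23.67.

23.67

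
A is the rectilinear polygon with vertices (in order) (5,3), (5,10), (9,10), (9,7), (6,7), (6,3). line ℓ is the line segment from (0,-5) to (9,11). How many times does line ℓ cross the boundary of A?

The segment meets the boundary at (8.438,10), (6.75,7), (6,5.667), (5,3.889).

4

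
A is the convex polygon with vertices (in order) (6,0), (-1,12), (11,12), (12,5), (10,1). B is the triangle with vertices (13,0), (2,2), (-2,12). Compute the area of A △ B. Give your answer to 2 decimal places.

|A| = 102.5, |B| = 51, |A∩B| = 29.0959.
|A △ B| = |A| + |B| − 2·|A∩B| = 102.5 + 51 − 58.1918 = 95.31.

95.31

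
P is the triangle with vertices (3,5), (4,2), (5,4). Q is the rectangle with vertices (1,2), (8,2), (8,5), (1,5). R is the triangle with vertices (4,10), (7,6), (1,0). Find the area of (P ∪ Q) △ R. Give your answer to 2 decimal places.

|P ∪ Q| = 21.
|(P ∪ Q) ∩ R| = 7.35.
|(P ∪ Q) △ R| = 21 + 21 − 14.7 = 27.30.

27.30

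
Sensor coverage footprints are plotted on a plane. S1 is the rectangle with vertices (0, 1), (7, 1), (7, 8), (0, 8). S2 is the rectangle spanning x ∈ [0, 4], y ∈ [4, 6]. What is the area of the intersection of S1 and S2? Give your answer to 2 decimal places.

8.00

|S1∩S2|: x∈[0,4], y∈[4,6] → 4·2 = 8.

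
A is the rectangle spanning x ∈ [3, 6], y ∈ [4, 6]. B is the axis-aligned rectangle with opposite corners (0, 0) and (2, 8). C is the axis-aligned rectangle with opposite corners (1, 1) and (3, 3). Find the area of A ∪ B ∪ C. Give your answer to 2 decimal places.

By inclusion–exclusion:
Individual areas: |A| = 6, |B| = 16, |C| = 4.
|A∩B| = 0 (no overlap).
|A∩C| = 0 (no overlap).
|B∩C|: x∈[1,2], y∈[1,3] → 1·2 = 2.
|A∩B∩C| = 0.
|A ∪ B ∪ C| = 26 − 2 + 0 = 24.00.

24.00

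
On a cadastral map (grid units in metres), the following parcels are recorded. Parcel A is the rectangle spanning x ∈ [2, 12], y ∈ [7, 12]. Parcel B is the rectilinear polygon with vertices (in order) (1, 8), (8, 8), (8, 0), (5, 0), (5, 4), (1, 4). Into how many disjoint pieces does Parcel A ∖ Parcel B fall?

1

Parcel A ∖ Parcel B is a single connected region.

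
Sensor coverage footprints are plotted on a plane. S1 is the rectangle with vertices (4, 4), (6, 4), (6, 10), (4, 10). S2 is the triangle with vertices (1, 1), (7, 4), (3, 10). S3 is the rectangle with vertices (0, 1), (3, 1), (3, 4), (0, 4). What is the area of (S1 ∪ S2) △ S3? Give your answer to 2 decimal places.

31.00

|S1 ∪ S2| = 30.
|(S1 ∪ S2) ∩ S3| = 4.
|(S1 ∪ S2) △ S3| = 30 + 9 − 8 = 31.00.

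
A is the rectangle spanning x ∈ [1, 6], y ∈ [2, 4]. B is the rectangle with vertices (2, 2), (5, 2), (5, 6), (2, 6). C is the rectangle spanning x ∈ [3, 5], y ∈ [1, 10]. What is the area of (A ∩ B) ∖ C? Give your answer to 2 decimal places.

|A ∩ B| = 6.
|(A ∩ B) ∩ C| = 4.
|(A ∩ B) ∖ C| = 6 − 4 = 2.00.

2.00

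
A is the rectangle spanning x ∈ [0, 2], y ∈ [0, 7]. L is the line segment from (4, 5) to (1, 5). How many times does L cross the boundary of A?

The segment meets the boundary at (2,5).

1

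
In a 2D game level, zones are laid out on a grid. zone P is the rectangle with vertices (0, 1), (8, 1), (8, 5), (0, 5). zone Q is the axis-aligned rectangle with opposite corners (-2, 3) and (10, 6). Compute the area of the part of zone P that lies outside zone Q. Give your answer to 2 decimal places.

16.00

|zone P∩zone Q|: x∈[0,8], y∈[3,5] → 8·2 = 16.
|zone P| = 32.
|zone P ∖ zone Q| = |zone P| − |zone P∩zone Q| = 32 − 16 = 16.00.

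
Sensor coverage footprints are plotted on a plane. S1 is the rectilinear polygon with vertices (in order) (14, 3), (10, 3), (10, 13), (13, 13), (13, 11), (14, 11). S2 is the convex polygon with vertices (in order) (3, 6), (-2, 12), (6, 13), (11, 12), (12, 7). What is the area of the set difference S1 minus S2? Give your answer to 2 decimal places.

|S1| = 38, |S1∩S2| = 7.8222.
|S1 ∖ S2| = |S1| − |S1∩S2| = 38 − 7.8222 = 30.18.

30.18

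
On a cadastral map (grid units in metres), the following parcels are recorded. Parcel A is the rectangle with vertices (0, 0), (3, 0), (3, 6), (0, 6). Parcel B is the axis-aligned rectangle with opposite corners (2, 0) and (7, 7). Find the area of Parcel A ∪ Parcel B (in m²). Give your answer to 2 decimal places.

By inclusion–exclusion:
Individual areas: |Parcel A| = 18, |Parcel B| = 35.
|Parcel A∩Parcel B|: x∈[2,3], y∈[0,6] → 1·6 = 6.
|Parcel A ∪ Parcel B| = 53 − 6 = 47.00.

47.00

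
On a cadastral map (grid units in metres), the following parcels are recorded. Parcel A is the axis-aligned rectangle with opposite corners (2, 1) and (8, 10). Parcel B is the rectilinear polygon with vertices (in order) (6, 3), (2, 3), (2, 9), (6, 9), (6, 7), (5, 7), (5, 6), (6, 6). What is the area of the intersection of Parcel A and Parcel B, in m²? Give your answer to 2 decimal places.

The intersection is the polygon with vertices (2,9), (6,9), (6,7), (5,7), (5,6), (6,6), (6,3), (2,3).
By the shoelace formula its area is 23.00.

23.00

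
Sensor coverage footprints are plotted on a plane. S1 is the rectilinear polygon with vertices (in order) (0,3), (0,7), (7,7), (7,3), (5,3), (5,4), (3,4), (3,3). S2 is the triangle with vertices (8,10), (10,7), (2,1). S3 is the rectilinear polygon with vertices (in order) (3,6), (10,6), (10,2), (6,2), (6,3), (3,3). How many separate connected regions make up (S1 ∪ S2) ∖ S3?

2

(S1 ∪ S2) ∖ S3 splits into 2 disjoint pieces (area 24.3333, area 1.3333).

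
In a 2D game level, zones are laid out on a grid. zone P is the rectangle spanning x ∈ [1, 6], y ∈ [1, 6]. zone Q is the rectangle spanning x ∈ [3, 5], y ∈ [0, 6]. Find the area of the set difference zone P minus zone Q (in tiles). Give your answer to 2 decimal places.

|zone P∩zone Q|: x∈[3,5], y∈[1,6] → 2·5 = 10.
|zone P| = 25.
|zone P ∖ zone Q| = |zone P| − |zone P∩zone Q| = 25 − 10 = 15.00.

15.00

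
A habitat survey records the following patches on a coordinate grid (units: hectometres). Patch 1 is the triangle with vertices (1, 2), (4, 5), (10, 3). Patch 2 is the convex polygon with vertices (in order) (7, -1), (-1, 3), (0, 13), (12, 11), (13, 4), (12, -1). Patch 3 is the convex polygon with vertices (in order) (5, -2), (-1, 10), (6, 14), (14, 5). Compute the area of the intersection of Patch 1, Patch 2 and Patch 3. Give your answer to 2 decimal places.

10.88

The intersection is the polygon with vertices (10,3), (2.895,2.211), (2.333,3.333), (4,5).
By the shoelace formula its area is 10.88.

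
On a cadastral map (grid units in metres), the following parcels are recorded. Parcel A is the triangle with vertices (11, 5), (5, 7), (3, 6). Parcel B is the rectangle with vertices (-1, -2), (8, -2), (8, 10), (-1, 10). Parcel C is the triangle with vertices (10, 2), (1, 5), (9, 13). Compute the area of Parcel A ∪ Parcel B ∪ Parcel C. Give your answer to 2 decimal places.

By inclusion–exclusion:
Individual areas: |Parcel A| = 5, |Parcel B| = 108, |Parcel C| = 48.
|Parcel A∩Parcel B| = 4.0625.
|Parcel A∩Parcel C| = 4.824.
|Parcel B∩Parcel C| = 30.6667.
|Parcel A∩Parcel B∩Parcel C| = 4.0625.
|Parcel A ∪ Parcel B ∪ Parcel C| = 161 − 39.5532 + 4.0625 = 125.51.

125.51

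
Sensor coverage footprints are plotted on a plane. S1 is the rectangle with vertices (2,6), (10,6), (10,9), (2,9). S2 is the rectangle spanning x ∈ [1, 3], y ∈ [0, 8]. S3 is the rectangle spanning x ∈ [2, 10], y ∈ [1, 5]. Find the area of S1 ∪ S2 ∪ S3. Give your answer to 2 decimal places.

66.00

By inclusion–exclusion:
Individual areas: |S1| = 24, |S2| = 16, |S3| = 32.
|S1∩S2|: x∈[2,3], y∈[6,8] → 1·2 = 2.
|S1∩S3| = 0 (no overlap).
|S2∩S3|: x∈[2,3], y∈[1,5] → 1·4 = 4.
|S1∩S2∩S3| = 0.
|S1 ∪ S2 ∪ S3| = 72 − 6 + 0 = 66.00.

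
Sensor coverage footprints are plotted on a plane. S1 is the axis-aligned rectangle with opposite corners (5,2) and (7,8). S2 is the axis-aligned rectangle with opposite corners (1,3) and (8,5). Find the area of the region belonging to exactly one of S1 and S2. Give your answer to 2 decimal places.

18.00

|S1∩S2|: x∈[5,7], y∈[3,5] → 2·2 = 4.
|S1 △ S2| = |S1| + |S2| − 2·|S1∩S2| = 12 + 14 − 8 = 18.00.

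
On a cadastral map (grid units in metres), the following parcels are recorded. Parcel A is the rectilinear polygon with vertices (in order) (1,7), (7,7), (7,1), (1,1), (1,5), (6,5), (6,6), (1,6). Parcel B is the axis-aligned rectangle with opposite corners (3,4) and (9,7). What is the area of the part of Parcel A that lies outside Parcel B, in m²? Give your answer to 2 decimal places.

|Parcel A| = 31, |Parcel A∩Parcel B| = 9.
|Parcel A ∖ Parcel B| = |Parcel A| − |Parcel A∩Parcel B| = 31 − 9 = 22.00.

22.00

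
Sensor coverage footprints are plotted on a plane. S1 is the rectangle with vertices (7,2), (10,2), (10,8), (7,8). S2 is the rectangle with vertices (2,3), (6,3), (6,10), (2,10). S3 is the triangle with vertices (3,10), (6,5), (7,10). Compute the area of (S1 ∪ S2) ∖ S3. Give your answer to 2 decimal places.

|S1 ∪ S2| = 46.
|(S1 ∪ S2) ∩ S3| = 7.5.
|(S1 ∪ S2) ∖ S3| = 46 − 7.5 = 38.50.

38.50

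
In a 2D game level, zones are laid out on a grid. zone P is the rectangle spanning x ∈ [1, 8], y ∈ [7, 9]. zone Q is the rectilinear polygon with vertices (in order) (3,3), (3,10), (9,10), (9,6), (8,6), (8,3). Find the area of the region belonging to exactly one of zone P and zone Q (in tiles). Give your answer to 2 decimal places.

33.00

|zone P| = 14, |zone Q| = 39, |zone P∩zone Q| = 10.
|zone P △ zone Q| = |zone P| + |zone Q| − 2·|zone P∩zone Q| = 14 + 39 − 20 = 33.00.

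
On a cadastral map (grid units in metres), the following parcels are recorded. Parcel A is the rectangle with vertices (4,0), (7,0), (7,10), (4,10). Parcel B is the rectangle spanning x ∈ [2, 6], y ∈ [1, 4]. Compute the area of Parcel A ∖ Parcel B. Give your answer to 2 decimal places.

24.00

|Parcel A∩Parcel B|: x∈[4,6], y∈[1,4] → 2·3 = 6.
|Parcel A| = 30.
|Parcel A ∖ Parcel B| = |Parcel A| − |Parcel A∩Parcel B| = 30 − 6 = 24.00.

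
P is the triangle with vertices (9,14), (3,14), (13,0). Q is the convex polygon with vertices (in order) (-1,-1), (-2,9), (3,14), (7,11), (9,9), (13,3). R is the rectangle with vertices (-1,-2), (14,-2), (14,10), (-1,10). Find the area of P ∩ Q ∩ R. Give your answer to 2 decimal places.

The intersection is the polygon with vertices (9,9), (11.5,5.25), (12.207,2.774), (11.22,2.491), (5.857,10), (8,10).
By the shoelace formula its area is 15.48.

15.48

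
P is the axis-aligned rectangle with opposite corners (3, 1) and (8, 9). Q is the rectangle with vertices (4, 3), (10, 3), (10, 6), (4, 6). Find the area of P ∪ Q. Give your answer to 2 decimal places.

By inclusion–exclusion:
Individual areas: |P| = 40, |Q| = 18.
|P∩Q|: x∈[4,8], y∈[3,6] → 4·3 = 12.
|P ∪ Q| = 58 − 12 = 46.00.

46.00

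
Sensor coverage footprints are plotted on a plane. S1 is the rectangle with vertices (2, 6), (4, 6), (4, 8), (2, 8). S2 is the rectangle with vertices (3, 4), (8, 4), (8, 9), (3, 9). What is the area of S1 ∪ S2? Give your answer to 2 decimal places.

27.00

By inclusion–exclusion:
Individual areas: |S1| = 4, |S2| = 25.
|S1∩S2|: x∈[3,4], y∈[6,8] → 1·2 = 2.
|S1 ∪ S2| = 29 − 2 = 27.00.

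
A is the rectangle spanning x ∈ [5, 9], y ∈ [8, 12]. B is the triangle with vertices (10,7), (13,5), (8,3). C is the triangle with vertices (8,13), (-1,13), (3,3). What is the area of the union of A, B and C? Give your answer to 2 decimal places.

63.00

By inclusion–exclusion:
Individual areas: |A| = 16, |B| = 8, |C| = 45.
|A∩B| = 0.
|A∩C| = 6.
|B∩C| = 0.
|A∩B∩C| = 0.
|A ∪ B ∪ C| = 69 − 6 + 0 = 63.00.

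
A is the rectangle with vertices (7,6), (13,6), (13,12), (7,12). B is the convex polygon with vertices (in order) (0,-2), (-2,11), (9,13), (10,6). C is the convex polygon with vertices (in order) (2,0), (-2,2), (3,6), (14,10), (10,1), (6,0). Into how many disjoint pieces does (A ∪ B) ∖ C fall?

3

(A ∪ B) ∖ C splits into 3 disjoint pieces (area 76.3417, area 0.6806, area 4.25).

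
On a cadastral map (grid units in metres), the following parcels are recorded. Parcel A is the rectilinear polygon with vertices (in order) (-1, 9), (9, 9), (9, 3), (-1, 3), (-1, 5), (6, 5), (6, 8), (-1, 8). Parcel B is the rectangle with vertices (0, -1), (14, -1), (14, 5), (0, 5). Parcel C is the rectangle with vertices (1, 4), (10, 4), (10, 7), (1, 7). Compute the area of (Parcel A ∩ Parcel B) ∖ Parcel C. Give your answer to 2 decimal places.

|Parcel A ∩ Parcel B| = 18.
|(Parcel A ∩ Parcel B) ∩ Parcel C| = 8.
|(Parcel A ∩ Parcel B) ∖ Parcel C| = 18 − 8 = 10.00.

10.00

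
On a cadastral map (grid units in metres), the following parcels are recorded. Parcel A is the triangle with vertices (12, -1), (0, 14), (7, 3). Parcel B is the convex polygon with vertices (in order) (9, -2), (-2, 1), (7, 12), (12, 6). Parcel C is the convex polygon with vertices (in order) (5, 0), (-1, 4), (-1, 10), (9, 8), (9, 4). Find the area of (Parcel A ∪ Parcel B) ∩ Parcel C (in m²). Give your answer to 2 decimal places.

50.19

|Parcel A ∪ Parcel B| = 106.4047.
|(Parcel A ∪ Parcel B) ∩ Parcel C| = 50.19.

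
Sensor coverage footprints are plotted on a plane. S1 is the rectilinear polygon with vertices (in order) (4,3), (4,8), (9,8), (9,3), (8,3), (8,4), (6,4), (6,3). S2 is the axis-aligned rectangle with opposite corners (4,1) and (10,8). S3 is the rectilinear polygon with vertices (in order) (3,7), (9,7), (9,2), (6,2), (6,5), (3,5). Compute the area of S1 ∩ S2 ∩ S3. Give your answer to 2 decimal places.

14.00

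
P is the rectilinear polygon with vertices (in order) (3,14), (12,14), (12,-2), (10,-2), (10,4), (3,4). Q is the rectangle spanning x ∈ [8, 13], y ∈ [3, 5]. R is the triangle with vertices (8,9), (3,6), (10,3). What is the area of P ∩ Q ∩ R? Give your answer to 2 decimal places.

1.50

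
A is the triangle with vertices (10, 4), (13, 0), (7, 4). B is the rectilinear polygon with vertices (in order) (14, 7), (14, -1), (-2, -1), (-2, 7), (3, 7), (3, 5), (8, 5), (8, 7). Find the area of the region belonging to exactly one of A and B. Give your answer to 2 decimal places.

112.00

|A| = 6, |B| = 118, |A∩B| = 6.
|A △ B| = |A| + |B| − 2·|A∩B| = 6 + 118 − 12 = 112.00.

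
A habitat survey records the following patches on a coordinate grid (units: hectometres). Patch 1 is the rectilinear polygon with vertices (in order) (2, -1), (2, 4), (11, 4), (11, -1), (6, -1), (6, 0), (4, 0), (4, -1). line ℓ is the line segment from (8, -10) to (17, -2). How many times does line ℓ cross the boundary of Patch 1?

0

The segment lies entirely outside Patch 1 and never meets its boundary.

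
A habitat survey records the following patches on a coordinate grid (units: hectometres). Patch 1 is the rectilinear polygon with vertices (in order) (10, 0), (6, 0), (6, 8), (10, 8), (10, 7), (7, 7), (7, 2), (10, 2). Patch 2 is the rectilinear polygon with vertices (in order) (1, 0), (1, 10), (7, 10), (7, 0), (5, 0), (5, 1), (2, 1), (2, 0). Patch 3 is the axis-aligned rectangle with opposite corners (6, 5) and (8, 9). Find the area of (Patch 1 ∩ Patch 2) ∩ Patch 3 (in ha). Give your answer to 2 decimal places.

3.00

The region (Patch 1 ∩ Patch 2) ∩ Patch 3 is the polygon with vertices (6,8), (7,8), (7,7), (7,5), (6,5).
By the shoelace formula its area is 3.00.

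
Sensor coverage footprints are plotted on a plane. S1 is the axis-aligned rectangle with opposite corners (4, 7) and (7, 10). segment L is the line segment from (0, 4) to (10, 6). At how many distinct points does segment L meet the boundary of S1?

0

The segment lies entirely outside S1 and never meets its boundary.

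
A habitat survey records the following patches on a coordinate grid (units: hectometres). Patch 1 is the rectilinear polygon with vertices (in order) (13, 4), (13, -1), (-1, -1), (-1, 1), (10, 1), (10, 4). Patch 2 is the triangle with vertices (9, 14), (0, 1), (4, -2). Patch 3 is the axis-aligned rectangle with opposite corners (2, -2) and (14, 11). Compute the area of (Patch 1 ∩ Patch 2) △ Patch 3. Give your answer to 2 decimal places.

|Patch 1 ∩ Patch 2| = 6.5833.
|(Patch 1 ∩ Patch 2) ∩ Patch 3| = 5.0833.
|(Patch 1 ∩ Patch 2) △ Patch 3| = 6.5833 + 156 − 10.1667 = 152.42.

152.42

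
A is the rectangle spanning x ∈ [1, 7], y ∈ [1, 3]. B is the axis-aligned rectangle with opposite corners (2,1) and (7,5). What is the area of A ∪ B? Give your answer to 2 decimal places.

22.00

By inclusion–exclusion:
Individual areas: |A| = 12, |B| = 20.
|A∩B|: x∈[2,7], y∈[1,3] → 5·2 = 10.
|A ∪ B| = 32 − 10 = 22.00.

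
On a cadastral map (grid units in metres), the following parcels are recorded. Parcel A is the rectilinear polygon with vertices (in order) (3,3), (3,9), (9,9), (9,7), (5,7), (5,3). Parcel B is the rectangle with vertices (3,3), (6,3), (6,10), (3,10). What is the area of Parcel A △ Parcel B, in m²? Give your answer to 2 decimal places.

|Parcel A| = 20, |Parcel B| = 21, |Parcel A∩Parcel B| = 14.
|Parcel A △ Parcel B| = |Parcel A| + |Parcel B| − 2·|Parcel A∩Parcel B| = 20 + 21 − 28 = 13.00.

13.00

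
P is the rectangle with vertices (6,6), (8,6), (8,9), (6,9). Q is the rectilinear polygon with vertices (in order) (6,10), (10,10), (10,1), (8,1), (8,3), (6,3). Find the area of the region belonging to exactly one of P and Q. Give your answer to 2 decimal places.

26.00

|P| = 6, |Q| = 32, |P∩Q| = 6.
|P △ Q| = |P| + |Q| − 2·|P∩Q| = 6 + 32 − 12 = 26.00.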